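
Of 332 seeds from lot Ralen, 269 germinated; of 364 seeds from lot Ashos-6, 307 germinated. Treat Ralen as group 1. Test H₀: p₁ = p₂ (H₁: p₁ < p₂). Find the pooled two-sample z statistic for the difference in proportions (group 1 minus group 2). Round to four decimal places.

z = -1.1569

p̂₁ = 269/332 = 0.810241, p̂₂ = 307/364 = 0.843407.
Pooled p̂ = (269+307)/(332+364) = 576/696 = 0.827586.
SE = √(0.142687 × 0.0057593) = 0.028667.
z = (0.810241 − 0.843407)/0.028667 = -0.033166/0.028667 = -1.1569.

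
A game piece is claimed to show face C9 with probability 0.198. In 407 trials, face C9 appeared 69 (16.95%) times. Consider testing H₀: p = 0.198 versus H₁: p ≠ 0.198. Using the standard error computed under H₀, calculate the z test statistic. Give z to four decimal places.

z = -1.4412

p̂ = 69/407 = 0.1695332.
Standard error under H₀: √(0.198×0.802/407) = 0.0197525.
z = (0.1695332 − 0.198)/0.0197525 = -0.0284668/0.0197525 = -1.4412.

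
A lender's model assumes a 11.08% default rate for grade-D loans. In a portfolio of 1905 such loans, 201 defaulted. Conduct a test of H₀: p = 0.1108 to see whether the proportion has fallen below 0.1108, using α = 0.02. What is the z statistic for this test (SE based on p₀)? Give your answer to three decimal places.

p̂ = 201/1905 ≈ 0.105512.
Standard error under H₀: √(0.1108×0.8892/1905) = 0.007192.
z = (0.105512 − 0.1108)/0.007192 = -0.005288/0.007192 = -0.735.
p-value = P(Z < -0.735) ≈ 0.2311. With α = 0.02, fail to reject H₀.

z = -0.735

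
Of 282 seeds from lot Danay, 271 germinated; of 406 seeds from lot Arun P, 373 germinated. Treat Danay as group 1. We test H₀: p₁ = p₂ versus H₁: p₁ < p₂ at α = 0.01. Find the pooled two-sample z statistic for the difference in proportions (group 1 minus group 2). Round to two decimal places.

z = 2.23

p̂₁ = 271/282 ≈ 0.9610, p̂₂ = 373/406 ≈ 0.9187.
Pooled p̂ = (271+373)/(282+406) = 644/688 = 0.9360.
SE = √(p̂(1−p̂)(1/n₁+1/n₂)) = √(0.9360·0.0640·0.00600915) = √(0.000359729) = 0.0190.
z = (0.9610 − 0.9187)/0.0190 = 0.0423/0.0190 = 2.23.
p-value = P(Z < 2.229) ≈ 0.9871, so at α = 0.01 we fail to reject H₀.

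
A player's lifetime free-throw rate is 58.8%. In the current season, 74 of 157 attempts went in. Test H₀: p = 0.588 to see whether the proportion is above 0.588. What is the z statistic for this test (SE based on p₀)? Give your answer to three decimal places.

z = -2.970

p̂ = 74/157 = 0.47134.
Under H₀, SE = √(0.588·0.412/157) = √(0.00154303) = 0.03928.
z = (0.47134 − 0.588)/0.03928 = -0.11666/0.03928 = -2.970.
p-value = P(Z > -2.970) ≈ 0.9985.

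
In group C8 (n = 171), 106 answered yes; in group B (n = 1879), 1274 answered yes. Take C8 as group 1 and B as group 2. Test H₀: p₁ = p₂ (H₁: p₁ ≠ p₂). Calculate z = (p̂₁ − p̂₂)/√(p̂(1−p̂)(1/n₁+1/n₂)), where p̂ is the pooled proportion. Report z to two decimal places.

z = -1.55

p̂₁ = 106/171 = 0.6199, p̂₂ = 1274/1879 = 0.6780.
Pooled p̂ = (106+1274)/(171+1879) = 1380/2050 = 0.6732.
SE = √(0.220012 × 0.00638015) = 0.0375.
z = (0.6199 − 0.6780)/0.0375 = -0.0581/0.0375 = -1.55.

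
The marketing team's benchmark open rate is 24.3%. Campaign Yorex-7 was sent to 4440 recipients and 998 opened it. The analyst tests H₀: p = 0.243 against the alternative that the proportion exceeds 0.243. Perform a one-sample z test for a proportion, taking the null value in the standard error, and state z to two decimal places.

z = -2.83

p̂ = 998/4440 ≈ 0.22477.
Standard error under H₀: √(0.243×0.757/4440) = 0.00644.
z = (0.22477 − 0.243)/0.00644 = -0.01823/0.00644 = -2.83.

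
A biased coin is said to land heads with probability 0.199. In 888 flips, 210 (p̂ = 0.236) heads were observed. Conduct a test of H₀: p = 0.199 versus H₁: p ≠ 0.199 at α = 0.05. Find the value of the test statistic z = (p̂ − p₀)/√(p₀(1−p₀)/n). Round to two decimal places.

p̂ = 210/888 ≈ 0.2365.
SE = √(p₀(1−p₀)/n) = √(0.1594/888) = 0.0134.
z = (0.2365 − 0.199)/0.0134 = 0.0375/0.0134 = 2.80.
Two-sided p-value ≈ 2·Φ(−2.798) = 0.0051. With α = 0.05, reject H₀.

z = 2.80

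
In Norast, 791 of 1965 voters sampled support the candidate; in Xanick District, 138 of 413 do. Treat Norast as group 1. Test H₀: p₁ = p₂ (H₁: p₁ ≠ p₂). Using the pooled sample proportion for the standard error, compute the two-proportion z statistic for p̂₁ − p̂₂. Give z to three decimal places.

p̂₁ = 791/1965 = 0.40254, p̂₂ = 138/413 = 0.33414.
Pooled p̂ = (791+138)/(1965+413) = 929/2378 = 0.39066.
SE = √(0.238046 × 0.00293021) = 0.02641.
z = (0.40254 − 0.33414)/0.02641 = 0.06840/0.02641 = 2.590.

z = 2.590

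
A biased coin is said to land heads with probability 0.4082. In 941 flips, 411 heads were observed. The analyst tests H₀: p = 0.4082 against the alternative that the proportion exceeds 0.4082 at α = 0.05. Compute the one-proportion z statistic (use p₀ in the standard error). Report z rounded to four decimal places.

p̂ = 411/941 ≈ 0.436769.
Standard error under H₀: √(0.4082×0.5918/941) = 0.016022.
z = (0.436769 − 0.4082)/0.016022 = 0.028569/0.016022 = 1.7831.
p-value = P(Z > 1.783) ≈ 0.0373; since p < α = 0.05, reject H₀.

z = 1.7831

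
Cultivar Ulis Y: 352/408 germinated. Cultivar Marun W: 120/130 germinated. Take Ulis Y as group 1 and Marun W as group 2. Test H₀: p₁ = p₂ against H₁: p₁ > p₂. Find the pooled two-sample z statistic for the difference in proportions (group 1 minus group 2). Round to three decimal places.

z = -1.826

p̂₁ = 352/408 ≈ 0.86275, p̂₂ = 120/130 ≈ 0.92308.
Pooled p̂ = (352+120)/(408+130) = 472/538 = 0.87732.
SE = √(p̂(1−p̂)(1/n₁+1/n₂)) = √(0.87732·0.12268·0.0101433) = √(0.00109169) = 0.03304.
z = (0.86275 − 0.92308)/0.03304 = -0.06033/0.03304 = -1.826.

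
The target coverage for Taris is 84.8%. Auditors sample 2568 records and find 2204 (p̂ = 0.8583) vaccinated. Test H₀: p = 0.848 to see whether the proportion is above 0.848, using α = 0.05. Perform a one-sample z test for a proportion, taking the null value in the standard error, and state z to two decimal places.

p̂ = 2204/2568 ≈ 0.8583.
SE = √(p₀(1−p₀)/n) = √(0.1289/2568) = 0.0071.
z = (0.8583 − 0.848)/0.0071 = 0.0103/0.0071 = 1.45.
p-value = P(Z > 1.448) ≈ 0.0739. With α = 0.05, fail to reject H₀.

z = 1.45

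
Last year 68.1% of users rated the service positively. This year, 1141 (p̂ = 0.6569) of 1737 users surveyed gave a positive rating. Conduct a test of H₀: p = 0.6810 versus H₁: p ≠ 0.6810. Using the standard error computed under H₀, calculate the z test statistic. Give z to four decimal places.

z = -2.1568

p̂ = 1141/1737 ≈ 0.656880.
SE = √(p₀(1−p₀)/n) = √(0.21724/1737) = 0.011183.
z = (0.656880 − 0.681)/0.011183 = -0.024120/0.011183 = -2.1568.
Two-sided p-value ≈ 2·Φ(−2.157) = 0.0310.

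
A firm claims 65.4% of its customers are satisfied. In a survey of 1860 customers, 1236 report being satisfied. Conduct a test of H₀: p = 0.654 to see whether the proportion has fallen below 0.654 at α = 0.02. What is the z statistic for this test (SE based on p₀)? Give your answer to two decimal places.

z = 0.95

p̂ = 1236/1860 = 0.6645.
Standard error under H₀: √(0.654×0.346/1860) = 0.0110.
z = (0.6645 − 0.654)/0.0110 = 0.0105/0.0110 = 0.95.
p-value = P(Z < 0.953) ≈ 0.8298; since p > α = 0.02, fail to reject H₀.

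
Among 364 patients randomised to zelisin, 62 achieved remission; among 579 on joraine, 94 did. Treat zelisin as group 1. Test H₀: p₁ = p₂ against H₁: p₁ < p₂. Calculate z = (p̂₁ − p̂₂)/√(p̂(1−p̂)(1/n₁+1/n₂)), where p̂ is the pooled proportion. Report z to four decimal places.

z = 0.3211

p̂₁ = 62/364 ≈ 0.170330, p̂₂ = 94/579 ≈ 0.162349.
Pooled p̂ = (62+94)/(364+579) = 156/943 = 0.165429.
SE = √(p̂(1−p̂)(1/n₁+1/n₂)) = √(0.165429·0.834571·0.00447437) = √(0.000617743) = 0.024854.
z = (0.170330 − 0.162349)/0.024854 = 0.007981/0.024854 = 0.3211.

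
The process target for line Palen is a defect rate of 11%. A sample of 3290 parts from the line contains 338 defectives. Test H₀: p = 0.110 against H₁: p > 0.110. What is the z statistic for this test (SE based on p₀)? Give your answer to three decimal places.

p̂ = 338/3290 = 0.10274.
Under H₀, SE = √(0.11·0.89/3290) = √(2.97568e-05) = 0.00545.
z = (0.10274 − 0.11)/0.00545 = -0.00726/0.00545 = -1.332.
p-value = P(Z > -1.332) ≈ 0.9085.

z = -1.332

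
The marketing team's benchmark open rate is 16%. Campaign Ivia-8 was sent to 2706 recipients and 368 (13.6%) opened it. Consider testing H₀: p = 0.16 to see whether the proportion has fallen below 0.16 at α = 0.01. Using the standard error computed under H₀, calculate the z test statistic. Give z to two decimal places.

p̂ = 368/2706 = 0.13599.
SE = √(p₀(1−p₀)/n) = √(0.1344/2706) = 0.00705.
z = (0.13599 − 0.16)/0.00705 = -0.02401/0.00705 = -3.41.
p-value = P(Z < -3.406) ≈ 0.0003, so at α = 0.01 we reject H₀.

z = -3.41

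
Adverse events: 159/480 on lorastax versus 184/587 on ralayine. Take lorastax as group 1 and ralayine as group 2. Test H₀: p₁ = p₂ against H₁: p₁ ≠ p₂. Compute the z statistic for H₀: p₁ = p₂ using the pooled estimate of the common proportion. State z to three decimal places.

p̂₁ = 159/480 ≈ 0.33125, p̂₂ = 184/587 ≈ 0.31346.
Pooled p̂ = (159+184)/(480+587) = 343/1067 = 0.32146.
SE = √(0.218124 × 0.00378691) = 0.02874.
z = (0.33125 − 0.31346)/0.02874 = 0.01779/0.02874 = 0.619.

z = 0.619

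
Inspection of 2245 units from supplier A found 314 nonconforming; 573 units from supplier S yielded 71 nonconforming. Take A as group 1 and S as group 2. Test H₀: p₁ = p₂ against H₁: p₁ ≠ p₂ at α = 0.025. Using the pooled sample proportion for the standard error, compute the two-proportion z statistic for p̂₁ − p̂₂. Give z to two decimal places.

z = 0.99

p̂₁ = 314/2245 ≈ 0.1399, p̂₂ = 71/573 ≈ 0.1239.
Pooled p̂ = (314+71)/(2245+573) = 385/2818 = 0.1366.
SE = √(0.117956 × 0.00219063) = 0.0161.
z = (0.1399 − 0.1239)/0.0161 = 0.0160/0.0161 = 0.99.
p-value = 2·P(Z > 0.993) ≈ 0.3209. With α = 0.025, fail to reject H₀.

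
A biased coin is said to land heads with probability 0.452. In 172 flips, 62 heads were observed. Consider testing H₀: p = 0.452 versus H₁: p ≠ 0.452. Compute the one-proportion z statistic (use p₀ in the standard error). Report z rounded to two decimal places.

p̂ = 62/172 ≈ 0.3605.
Standard error under H₀: √(0.452×0.548/172) = 0.0379.
z = (0.3605 − 0.452)/0.0379 = -0.0915/0.0379 = -2.41.
p-value = 2·P(Z > 2.412) ≈ 0.0159.

z = -2.41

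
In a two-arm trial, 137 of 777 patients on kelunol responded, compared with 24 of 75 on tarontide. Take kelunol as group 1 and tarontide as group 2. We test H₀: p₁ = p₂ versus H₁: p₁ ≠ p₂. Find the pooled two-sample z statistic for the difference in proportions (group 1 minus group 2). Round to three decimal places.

z = -3.035

p̂₁ = 137/777 = 0.17632, p̂₂ = 24/75 = 0.32000.
Pooled p̂ = (137+24)/(777+75) = 161/852 = 0.18897.
SE = √(p̂(1−p̂)(1/n₁+1/n₂)) = √(0.18897·0.81103·0.0146203) = √(0.00224069) = 0.04734.
z = (0.17632 − 0.32000)/0.04734 = -0.14368/0.04734 = -3.035.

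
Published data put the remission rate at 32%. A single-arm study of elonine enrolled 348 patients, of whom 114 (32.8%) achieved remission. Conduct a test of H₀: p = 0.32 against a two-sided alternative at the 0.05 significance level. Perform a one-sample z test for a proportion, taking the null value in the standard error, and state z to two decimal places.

p̂ = 114/348 = 0.3276.
Standard error under H₀: √(0.32×0.68/348) = 0.0250.
z = (0.3276 − 0.32)/0.0250 = 0.0076/0.0250 = 0.30.
p-value = 2·P(Z > 0.303) ≈ 0.7616, so at α = 0.05 we fail to reject H₀.

z = 0.30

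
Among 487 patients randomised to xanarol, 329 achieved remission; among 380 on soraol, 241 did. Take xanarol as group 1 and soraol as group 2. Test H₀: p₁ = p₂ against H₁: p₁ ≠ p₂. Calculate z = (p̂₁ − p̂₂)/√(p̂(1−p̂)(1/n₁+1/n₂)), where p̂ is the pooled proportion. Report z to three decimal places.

z = 1.273

p̂₁ = 329/487 ≈ 0.67556, p̂₂ = 241/380 ≈ 0.63421.
Pooled p̂ = (329+241)/(487+380) = 570/867 = 0.65744.
SE = √(p̂(1−p̂)(1/n₁+1/n₂)) = √(0.65744·0.34256·0.00468497) = √(0.00105511) = 0.03248.
z = (0.67556 − 0.63421)/0.03248 = 0.04135/0.03248 = 1.273.
p-value = 2·P(Z > 1.273) ≈ 0.2030.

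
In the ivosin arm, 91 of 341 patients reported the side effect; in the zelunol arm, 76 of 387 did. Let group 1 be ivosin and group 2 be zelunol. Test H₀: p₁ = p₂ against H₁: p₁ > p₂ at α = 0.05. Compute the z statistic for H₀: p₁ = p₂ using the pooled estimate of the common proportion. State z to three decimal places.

z = 2.257

p̂₁ = 91/341 = 0.26686, p̂₂ = 76/387 = 0.19638.
Pooled p̂ = (91+76)/(341+387) = 167/728 = 0.22940.
SE = √(p̂(1−p̂)(1/n₁+1/n₂)) = √(0.22940·0.77060·0.00551653) = √(0.000975175) = 0.03123.
z = (0.26686 − 0.19638)/0.03123 = 0.07048/0.03123 = 2.257.
p-value = P(Z > 2.257) ≈ 0.0120, so at α = 0.05 we reject H₀.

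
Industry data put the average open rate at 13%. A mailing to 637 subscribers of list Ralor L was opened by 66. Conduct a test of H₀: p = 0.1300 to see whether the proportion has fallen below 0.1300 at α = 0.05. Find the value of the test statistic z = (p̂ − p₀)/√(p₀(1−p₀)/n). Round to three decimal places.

p̂ = 66/637 ≈ 0.103611.
Under H₀, SE = √(0.13·0.87/637) = √(0.000177551) = 0.013325.
z = (0.103611 − 0.13)/0.013325 = -0.026389/0.013325 = -1.980.
p-value = P(Z < -1.980) ≈ 0.0238, so at α = 0.05 we reject H₀.

z = -1.980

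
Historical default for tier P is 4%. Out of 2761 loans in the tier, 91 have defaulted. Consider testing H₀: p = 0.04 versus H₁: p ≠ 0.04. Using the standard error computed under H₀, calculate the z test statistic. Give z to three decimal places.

p̂ = 91/2761 = 0.032959.
Under H₀, SE = √(0.04·0.96/2761) = √(1.3908e-05) = 0.003729.
z = (0.032959 − 0.04)/0.003729 = -0.007041/0.003729 = -1.888.

z = -1.888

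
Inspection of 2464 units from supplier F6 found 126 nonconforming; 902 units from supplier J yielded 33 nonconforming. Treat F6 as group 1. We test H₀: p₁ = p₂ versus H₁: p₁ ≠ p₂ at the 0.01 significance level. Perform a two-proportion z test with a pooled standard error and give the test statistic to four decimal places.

p̂₁ = 126/2464 = 0.051136, p̂₂ = 33/902 = 0.036585.
Pooled p̂ = (126+33)/(2464+902) = 159/3366 = 0.047237.
SE = √(p̂(1−p̂)(1/n₁+1/n₂)) = √(0.047237·0.952763·0.00151449) = √(6.81608e-05) = 0.008256.
z = (0.051136 − 0.036585)/0.008256 = 0.014551/0.008256 = 1.7625.
Two-sided p-value ≈ 2·Φ(−1.762) = 0.0780, so at α = 0.01 we fail to reject H₀.

z = 1.7625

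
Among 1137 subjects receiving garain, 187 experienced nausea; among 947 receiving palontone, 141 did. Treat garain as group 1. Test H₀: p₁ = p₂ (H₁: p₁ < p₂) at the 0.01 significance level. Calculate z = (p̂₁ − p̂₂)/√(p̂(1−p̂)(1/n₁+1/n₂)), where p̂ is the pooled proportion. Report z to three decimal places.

p̂₁ = 187/1137 = 0.164468, p̂₂ = 141/947 = 0.148891.
Pooled p̂ = (187+141)/(1137+947) = 328/2084 = 0.157390.
SE = √(0.132618 × 0.00193547) = 0.016021.
z = (0.164468 − 0.148891)/0.016021 = 0.015577/0.016021 = 0.972.
p-value = P(Z < 0.972) ≈ 0.8345; since p > α = 0.01, fail to reject H₀.

z = 0.972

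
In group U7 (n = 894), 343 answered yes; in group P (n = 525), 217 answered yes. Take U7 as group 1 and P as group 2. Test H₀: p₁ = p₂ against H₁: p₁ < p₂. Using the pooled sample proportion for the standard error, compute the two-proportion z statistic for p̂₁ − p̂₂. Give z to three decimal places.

z = -1.104

p̂₁ = 343/894 = 0.383669, p̂₂ = 217/525 = 0.413333.
Pooled p̂ = (343+217)/(894+525) = 560/1419 = 0.394644.
SE = √(0.2389 × 0.00302333) = 0.026875.
z = (0.383669 − 0.413333)/0.026875 = -0.029664/0.026875 = -1.104.
p-value = P(Z < -1.104) ≈ 0.1348.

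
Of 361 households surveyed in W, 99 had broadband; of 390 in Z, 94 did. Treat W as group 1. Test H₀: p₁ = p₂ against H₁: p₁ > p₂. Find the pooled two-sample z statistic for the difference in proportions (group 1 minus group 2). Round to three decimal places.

p̂₁ = 99/361 ≈ 0.27424, p̂₂ = 94/390 ≈ 0.24103.
Pooled p̂ = (99+94)/(361+390) = 193/751 = 0.25699.
SE = √(0.190946 × 0.00533419) = 0.03191.
z = (0.27424 − 0.24103)/0.03191 = 0.03321/0.03191 = 1.041.

z = 1.041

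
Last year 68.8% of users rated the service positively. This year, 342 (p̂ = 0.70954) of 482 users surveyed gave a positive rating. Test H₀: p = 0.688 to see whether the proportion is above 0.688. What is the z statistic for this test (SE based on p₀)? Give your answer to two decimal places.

z = 1.02

p̂ = 342/482 = 0.7095.
Under H₀, SE = √(0.688·0.312/482) = √(0.000445344) = 0.0211.
z = (0.7095 − 0.688)/0.0211 = 0.0215/0.0211 = 1.02.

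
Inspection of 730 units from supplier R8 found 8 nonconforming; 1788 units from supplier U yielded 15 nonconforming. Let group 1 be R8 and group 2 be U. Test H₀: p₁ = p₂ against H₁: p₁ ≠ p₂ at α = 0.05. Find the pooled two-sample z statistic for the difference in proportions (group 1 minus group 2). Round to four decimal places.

p̂₁ = 8/730 = 0.010959, p̂₂ = 15/1788 = 0.008389.
Pooled p̂ = (8+15)/(730+1788) = 23/2518 = 0.009134.
SE = √(0.0090508 × 0.00192915) = 0.004179.
z = (0.010959 − 0.008389)/0.004179 = 0.002570/0.004179 = 0.6150.
p-value = 2·P(Z > 0.615) ≈ 0.5386; since p > α = 0.05, fail to reject H₀.

z = 0.6150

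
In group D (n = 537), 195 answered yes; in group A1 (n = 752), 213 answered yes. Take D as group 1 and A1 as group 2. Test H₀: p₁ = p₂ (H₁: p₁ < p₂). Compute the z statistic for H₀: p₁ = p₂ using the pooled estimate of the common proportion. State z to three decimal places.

p̂₁ = 195/537 ≈ 0.36313, p̂₂ = 213/752 ≈ 0.28324.
Pooled p̂ = (195+213)/(537+752) = 408/1289 = 0.31652.
SE = √(p̂(1−p̂)(1/n₁+1/n₂)) = √(0.31652·0.68348·0.00319198) = √(0.000690543) = 0.02628.
z = (0.36313 − 0.28324)/0.02628 = 0.07989/0.02628 = 3.040.

z = 3.040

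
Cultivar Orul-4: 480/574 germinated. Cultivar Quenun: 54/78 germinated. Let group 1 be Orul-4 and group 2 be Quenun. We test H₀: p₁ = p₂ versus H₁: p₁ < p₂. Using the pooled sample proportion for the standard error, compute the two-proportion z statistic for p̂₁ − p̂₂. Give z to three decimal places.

p̂₁ = 480/574 = 0.83624, p̂₂ = 54/78 = 0.69231.
Pooled p̂ = (480+54)/(574+78) = 534/652 = 0.81902.
SE = √(p̂(1−p̂)(1/n₁+1/n₂)) = √(0.81902·0.18098·0.0145627) = √(0.00215859) = 0.04646.
z = (0.83624 − 0.69231)/0.04646 = 0.14393/0.04646 = 3.098.

z = 3.098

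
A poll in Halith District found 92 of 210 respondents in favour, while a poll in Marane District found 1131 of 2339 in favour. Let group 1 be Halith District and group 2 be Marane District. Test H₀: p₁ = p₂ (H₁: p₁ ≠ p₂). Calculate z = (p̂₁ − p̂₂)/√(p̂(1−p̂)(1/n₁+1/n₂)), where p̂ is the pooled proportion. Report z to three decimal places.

z = -1.263

p̂₁ = 92/210 = 0.43810, p̂₂ = 1131/2339 = 0.48354.
Pooled p̂ = (92+1131)/(210+2339) = 1223/2549 = 0.47980.
SE = √(p̂(1−p̂)(1/n₁+1/n₂)) = √(0.47980·0.52020·0.00518944) = √(0.00129524) = 0.03599.
z = (0.43810 − 0.48354)/0.03599 = -0.04544/0.03599 = -1.263.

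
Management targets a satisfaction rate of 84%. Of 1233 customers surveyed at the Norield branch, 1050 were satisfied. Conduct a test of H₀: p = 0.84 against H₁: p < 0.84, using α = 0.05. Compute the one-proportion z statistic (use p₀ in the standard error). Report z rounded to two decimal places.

z = 1.11

p̂ = 1050/1233 = 0.85158.
Standard error under H₀: √(0.84×0.16/1233) = 0.01044.
z = (0.85158 − 0.84)/0.01044 = 0.01158/0.01044 = 1.11.
p-value = P(Z < 1.109) ≈ 0.8663; since p > α = 0.05, fail to reject H₀.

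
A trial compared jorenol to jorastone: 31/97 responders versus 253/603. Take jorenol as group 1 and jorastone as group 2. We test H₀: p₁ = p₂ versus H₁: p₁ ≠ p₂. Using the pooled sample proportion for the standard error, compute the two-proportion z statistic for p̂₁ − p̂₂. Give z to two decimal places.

p̂₁ = 31/97 ≈ 0.3196, p̂₂ = 253/603 ≈ 0.4196.
Pooled p̂ = (31+253)/(97+603) = 284/700 = 0.4057.
SE = √(0.24111 × 0.0119677) = 0.0537.
z = (0.3196 − 0.4196)/0.0537 = -0.1000/0.0537 = -1.86.
p-value = 2·P(Z > 1.861) ≈ 0.0627.

z = -1.86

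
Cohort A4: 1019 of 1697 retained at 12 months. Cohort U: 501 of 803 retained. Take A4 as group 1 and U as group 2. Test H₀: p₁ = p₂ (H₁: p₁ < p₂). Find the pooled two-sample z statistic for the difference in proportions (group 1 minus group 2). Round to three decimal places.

p̂₁ = 1019/1697 ≈ 0.60047, p̂₂ = 501/803 ≈ 0.62391.
Pooled p̂ = (1019+501)/(1697+803) = 1520/2500 = 0.60800.
SE = √(0.238336 × 0.00183461) = 0.02091.
z = (0.60047 − 0.62391)/0.02091 = -0.02344/0.02091 = -1.121.
p-value = P(Z < -1.121) ≈ 0.1312.

z = -1.121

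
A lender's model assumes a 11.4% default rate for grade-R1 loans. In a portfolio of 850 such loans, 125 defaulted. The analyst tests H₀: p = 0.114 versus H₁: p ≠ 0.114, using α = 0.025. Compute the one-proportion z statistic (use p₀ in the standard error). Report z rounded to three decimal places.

z = 3.033

p̂ = 125/850 = 0.14706.
Standard error under H₀: √(0.114×0.886/850) = 0.01090.
z = (0.14706 − 0.114)/0.01090 = 0.03306/0.01090 = 3.033.
p-value = 2·P(Z > 3.033) ≈ 0.0024, so at α = 0.025 we reject H₀.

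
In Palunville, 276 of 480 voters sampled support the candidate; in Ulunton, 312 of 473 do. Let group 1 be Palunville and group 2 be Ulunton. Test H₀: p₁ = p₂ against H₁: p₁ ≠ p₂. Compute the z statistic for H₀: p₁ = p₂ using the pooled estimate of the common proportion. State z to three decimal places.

p̂₁ = 276/480 = 0.57500, p̂₂ = 312/473 = 0.65962.
Pooled p̂ = (276+312)/(480+473) = 588/953 = 0.61700.
SE = √(0.236311 × 0.0041975) = 0.03149.
z = (0.57500 − 0.65962)/0.03149 = -0.08462/0.03149 = -2.687.

z = -2.687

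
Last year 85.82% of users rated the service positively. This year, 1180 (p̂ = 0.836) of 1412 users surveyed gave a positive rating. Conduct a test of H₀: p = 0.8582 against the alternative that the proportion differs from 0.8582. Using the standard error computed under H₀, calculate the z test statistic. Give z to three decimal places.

z = -2.424

p̂ = 1180/1412 = 0.835694.
Standard error under H₀: √(0.8582×0.1418/1412) = 0.009284.
z = (0.835694 − 0.8582)/0.009284 = -0.022506/0.009284 = -2.424.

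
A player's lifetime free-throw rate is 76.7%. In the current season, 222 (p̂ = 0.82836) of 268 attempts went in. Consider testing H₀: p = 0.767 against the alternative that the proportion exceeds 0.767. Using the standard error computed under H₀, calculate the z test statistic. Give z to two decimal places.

p̂ = 222/268 ≈ 0.8284.
Standard error under H₀: √(0.767×0.233/268) = 0.0258.
z = (0.8284 − 0.767)/0.0258 = 0.0614/0.0258 = 2.38.

z = 2.38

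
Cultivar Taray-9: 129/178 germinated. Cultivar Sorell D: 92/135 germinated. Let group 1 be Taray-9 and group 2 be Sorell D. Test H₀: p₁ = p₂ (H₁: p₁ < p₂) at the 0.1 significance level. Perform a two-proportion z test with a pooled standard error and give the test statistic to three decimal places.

p̂₁ = 129/178 ≈ 0.72472, p̂₂ = 92/135 ≈ 0.68148.
Pooled p̂ = (129+92)/(178+135) = 221/313 = 0.70607.
SE = √(0.207535 × 0.0130254) = 0.05199.
z = (0.72472 − 0.68148)/0.05199 = 0.04324/0.05199 = 0.832.
p-value = P(Z < 0.832) ≈ 0.7972; since p > α = 0.1, fail to reject H₀.

z = 0.832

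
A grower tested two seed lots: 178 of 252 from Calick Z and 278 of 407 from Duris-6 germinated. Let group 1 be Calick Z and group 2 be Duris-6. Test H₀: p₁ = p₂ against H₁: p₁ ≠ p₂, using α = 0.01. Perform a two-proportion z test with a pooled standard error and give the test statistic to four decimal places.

p̂₁ = 178/252 ≈ 0.7063492, p̂₂ = 278/407 ≈ 0.6830467.
Pooled p̂ = (178+278)/(252+407) = 456/659 = 0.6919575.
SE = √(p̂(1−p̂)(1/n₁+1/n₂)) = √(0.6919575·0.3080425·0.00642526) = √(0.00136956) = 0.0370075.
z = (0.7063492 − 0.6830467)/0.0370075 = 0.0233025/0.0370075 = 0.6297.
p-value = 2·P(Z > 0.630) ≈ 0.5289, so at α = 0.01 we fail to reject H₀.

z = 0.6297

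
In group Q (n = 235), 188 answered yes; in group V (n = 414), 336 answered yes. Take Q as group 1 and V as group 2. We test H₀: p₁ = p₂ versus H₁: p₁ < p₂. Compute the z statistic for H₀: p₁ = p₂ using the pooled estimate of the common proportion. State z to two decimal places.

z = -0.36

p̂₁ = 188/235 = 0.8000, p̂₂ = 336/414 = 0.8116.
Pooled p̂ = (188+336)/(235+414) = 524/649 = 0.8074.
SE = √(p̂(1−p̂)(1/n₁+1/n₂)) = √(0.8074·0.1926·0.00667078) = √(0.00103736) = 0.0322.
z = (0.8000 − 0.8116)/0.0322 = -0.0116/0.0322 = -0.36.
p-value = P(Z < -0.360) ≈ 0.3594.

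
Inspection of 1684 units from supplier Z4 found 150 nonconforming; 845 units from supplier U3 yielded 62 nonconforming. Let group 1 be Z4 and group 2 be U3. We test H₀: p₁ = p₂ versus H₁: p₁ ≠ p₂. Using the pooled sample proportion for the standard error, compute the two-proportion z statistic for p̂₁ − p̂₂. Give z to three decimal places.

z = 1.344

p̂₁ = 150/1684 ≈ 0.08907, p̂₂ = 62/845 ≈ 0.07337.
Pooled p̂ = (150+62)/(1684+845) = 212/2529 = 0.08383.
SE = √(0.0768005 × 0.00177726) = 0.01168.
z = (0.08907 − 0.07337)/0.01168 = 0.01570/0.01168 = 1.344.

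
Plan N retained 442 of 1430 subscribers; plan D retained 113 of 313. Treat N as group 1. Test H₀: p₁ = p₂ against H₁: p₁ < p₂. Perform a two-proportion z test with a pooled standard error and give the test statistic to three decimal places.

p̂₁ = 442/1430 = 0.30909, p̂₂ = 113/313 = 0.36102.
Pooled p̂ = (442+113)/(1430+313) = 555/1743 = 0.31842.
SE = √(p̂(1−p̂)(1/n₁+1/n₂)) = √(0.31842·0.68158·0.00389419) = √(0.000845146) = 0.02907.
z = (0.30909 − 0.36102)/0.02907 = -0.05193/0.02907 = -1.786.

z = -1.786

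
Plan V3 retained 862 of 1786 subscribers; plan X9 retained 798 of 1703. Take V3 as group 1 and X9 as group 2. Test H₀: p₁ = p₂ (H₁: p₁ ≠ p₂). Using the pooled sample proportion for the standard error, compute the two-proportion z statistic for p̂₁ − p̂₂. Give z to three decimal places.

z = 0.831

p̂₁ = 862/1786 = 0.48264, p̂₂ = 798/1703 = 0.46858.
Pooled p̂ = (862+798)/(1786+1703) = 1660/3489 = 0.47578.
SE = √(p̂(1−p̂)(1/n₁+1/n₂)) = √(0.47578·0.52422·0.00114711) = √(0.000286105) = 0.01691.
z = (0.48264 − 0.46858)/0.01691 = 0.01406/0.01691 = 0.831.
p-value = 2·P(Z > 0.831) ≈ 0.4059.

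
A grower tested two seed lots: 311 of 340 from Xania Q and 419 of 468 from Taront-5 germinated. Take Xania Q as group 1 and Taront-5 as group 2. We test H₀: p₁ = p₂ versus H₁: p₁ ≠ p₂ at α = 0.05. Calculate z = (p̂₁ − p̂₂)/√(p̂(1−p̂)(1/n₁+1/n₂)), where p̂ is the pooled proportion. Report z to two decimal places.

p̂₁ = 311/340 = 0.9147, p̂₂ = 419/468 = 0.8953.
Pooled p̂ = (311+419)/(340+468) = 730/808 = 0.9035.
SE = √(p̂(1−p̂)(1/n₁+1/n₂)) = √(0.9035·0.0965·0.00507793) = √(0.000442875) = 0.0210.
z = (0.9147 − 0.8953)/0.0210 = 0.0194/0.0210 = 0.92.
Two-sided p-value ≈ 2·Φ(−0.922) = 0.3564. With α = 0.05, fail to reject H₀.

z = 0.92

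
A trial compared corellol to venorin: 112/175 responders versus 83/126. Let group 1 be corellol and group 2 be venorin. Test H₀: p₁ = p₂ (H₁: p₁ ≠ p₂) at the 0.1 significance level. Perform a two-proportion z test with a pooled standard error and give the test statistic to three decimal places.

z = -0.336

p̂₁ = 112/175 ≈ 0.64000, p̂₂ = 83/126 ≈ 0.65873.
Pooled p̂ = (112+83)/(175+126) = 195/301 = 0.64784.
SE = √(p̂(1−p̂)(1/n₁+1/n₂)) = √(0.64784·0.35216·0.0136508) = √(0.00311434) = 0.05581.
z = (0.64000 − 0.65873)/0.05581 = -0.01873/0.05581 = -0.336.
Two-sided p-value ≈ 2·Φ(−0.336) = 0.7372. With α = 0.1, fail to reject H₀.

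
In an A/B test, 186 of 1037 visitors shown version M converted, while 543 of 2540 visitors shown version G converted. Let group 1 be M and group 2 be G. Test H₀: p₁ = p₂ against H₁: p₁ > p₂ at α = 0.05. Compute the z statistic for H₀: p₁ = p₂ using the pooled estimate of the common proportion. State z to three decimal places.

z = -2.318

p̂₁ = 186/1037 ≈ 0.179364, p̂₂ = 543/2540 ≈ 0.213780.
Pooled p̂ = (186+543)/(1037+2540) = 729/3577 = 0.203802.
SE = √(0.162267 × 0.00135802) = 0.014845.
z = (0.179364 − 0.213780)/0.014845 = -0.034416/0.014845 = -2.318.
p-value = P(Z > -2.318) ≈ 0.9898. With α = 0.05, fail to reject H₀.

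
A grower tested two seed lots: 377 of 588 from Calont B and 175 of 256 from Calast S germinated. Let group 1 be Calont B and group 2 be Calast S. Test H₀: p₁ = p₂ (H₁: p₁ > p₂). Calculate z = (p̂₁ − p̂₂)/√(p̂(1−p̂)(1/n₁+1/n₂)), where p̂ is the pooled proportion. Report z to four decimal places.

p̂₁ = 377/588 = 0.641156, p̂₂ = 175/256 = 0.683594.
Pooled p̂ = (377+175)/(588+256) = 552/844 = 0.654028.
SE = √(0.226275 × 0.00560693) = 0.035619.
z = (0.641156 − 0.683594)/0.035619 = -0.042438/0.035619 = -1.1914.
p-value = P(Z > -1.191) ≈ 0.8833.

z = -1.1914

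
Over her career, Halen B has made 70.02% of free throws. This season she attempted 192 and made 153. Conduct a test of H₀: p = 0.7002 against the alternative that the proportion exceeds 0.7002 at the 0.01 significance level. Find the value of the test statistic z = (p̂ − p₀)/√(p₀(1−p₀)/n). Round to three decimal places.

p̂ = 153/192 ≈ 0.796875.
SE = √(p₀(1−p₀)/n) = √(0.20992/192) = 0.033066.
z = (0.796875 − 0.7002)/0.033066 = 0.096675/0.033066 = 2.924.
p-value = P(Z > 2.924) ≈ 0.0017; since p < α = 0.01, reject H₀.

z = 2.924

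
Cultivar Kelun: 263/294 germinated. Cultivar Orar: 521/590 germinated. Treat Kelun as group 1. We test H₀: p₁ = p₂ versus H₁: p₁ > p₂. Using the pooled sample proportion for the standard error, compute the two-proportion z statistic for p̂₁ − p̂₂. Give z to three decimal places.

z = 0.509

p̂₁ = 263/294 ≈ 0.89456, p̂₂ = 521/590 ≈ 0.88305.
Pooled p̂ = (263+521)/(294+590) = 784/884 = 0.88688.
SE = √(p̂(1−p̂)(1/n₁+1/n₂)) = √(0.88688·0.11312·0.00509628) = √(0.000511287) = 0.02261.
z = (0.89456 − 0.88305)/0.02261 = 0.01151/0.02261 = 0.509.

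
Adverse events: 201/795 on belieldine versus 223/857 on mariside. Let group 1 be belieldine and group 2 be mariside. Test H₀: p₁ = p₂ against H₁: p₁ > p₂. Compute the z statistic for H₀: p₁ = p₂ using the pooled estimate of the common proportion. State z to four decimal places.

z = -0.3431

p̂₁ = 201/795 = 0.252830, p̂₂ = 223/857 = 0.260210.
Pooled p̂ = (201+223)/(795+857) = 424/1652 = 0.256659.
SE = √(0.190785 × 0.00242472) = 0.021508.
z = (0.252830 − 0.260210)/0.021508 = -0.007380/0.021508 = -0.3431.
p-value = P(Z > -0.343) ≈ 0.6342.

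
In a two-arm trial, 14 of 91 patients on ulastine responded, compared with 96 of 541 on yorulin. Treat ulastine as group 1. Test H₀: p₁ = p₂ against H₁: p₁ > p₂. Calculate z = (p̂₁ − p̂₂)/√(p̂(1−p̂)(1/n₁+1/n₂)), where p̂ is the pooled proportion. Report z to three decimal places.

p̂₁ = 14/91 ≈ 0.15385, p̂₂ = 96/541 ≈ 0.17745.
Pooled p̂ = (14+96)/(91+541) = 110/632 = 0.17405.
SE = √(p̂(1−p̂)(1/n₁+1/n₂)) = √(0.17405·0.82595·0.0128374) = √(0.00184547) = 0.04296.
z = (0.15385 − 0.17745)/0.04296 = -0.02360/0.04296 = -0.549.

z = -0.549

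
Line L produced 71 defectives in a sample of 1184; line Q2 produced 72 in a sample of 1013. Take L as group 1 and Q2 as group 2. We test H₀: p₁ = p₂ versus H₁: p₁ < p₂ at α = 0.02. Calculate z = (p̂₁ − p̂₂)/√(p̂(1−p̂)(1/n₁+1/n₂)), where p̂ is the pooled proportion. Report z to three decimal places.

p̂₁ = 71/1184 = 0.05997, p̂₂ = 72/1013 = 0.07108.
Pooled p̂ = (71+72)/(1184+1013) = 143/2197 = 0.06509.
SE = √(0.0608522 × 0.00183176) = 0.01056.
z = (0.05997 − 0.07108)/0.01056 = -0.01111/0.01056 = -1.052.
p-value = P(Z < -1.052) ≈ 0.1463; since p > α = 0.02, fail to reject H₀.

z = -1.052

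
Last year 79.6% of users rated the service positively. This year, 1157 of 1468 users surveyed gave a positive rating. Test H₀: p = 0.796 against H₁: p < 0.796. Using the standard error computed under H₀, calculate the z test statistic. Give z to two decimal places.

p̂ = 1157/1468 ≈ 0.7881.
Standard error under H₀: √(0.796×0.204/1468) = 0.0105.
z = (0.7881 − 0.796)/0.0105 = -0.0079/0.0105 = -0.75.

z = -0.75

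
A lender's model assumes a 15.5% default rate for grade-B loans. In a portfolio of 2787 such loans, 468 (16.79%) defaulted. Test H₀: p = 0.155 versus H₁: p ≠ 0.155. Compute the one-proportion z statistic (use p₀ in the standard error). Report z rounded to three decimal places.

p̂ = 468/2787 = 0.167922.
Under H₀, SE = √(0.155·0.845/2787) = √(4.6995e-05) = 0.006855.
z = (0.167922 − 0.155)/0.006855 = 0.012922/0.006855 = 1.885.
Two-sided p-value ≈ 2·Φ(−1.885) = 0.0594.

z = 1.885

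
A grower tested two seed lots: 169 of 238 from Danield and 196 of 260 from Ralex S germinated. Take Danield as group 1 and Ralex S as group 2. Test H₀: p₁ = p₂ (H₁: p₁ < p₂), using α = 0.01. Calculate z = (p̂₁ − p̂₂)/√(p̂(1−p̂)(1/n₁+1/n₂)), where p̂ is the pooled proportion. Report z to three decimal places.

p̂₁ = 169/238 ≈ 0.71008, p̂₂ = 196/260 ≈ 0.75385.
Pooled p̂ = (169+196)/(238+260) = 365/498 = 0.73293.
SE = √(p̂(1−p̂)(1/n₁+1/n₂)) = √(0.73293·0.26707·0.00804783) = √(0.00157531) = 0.03969.
z = (0.71008 − 0.75385)/0.03969 = -0.04377/0.03969 = -1.103.
p-value = P(Z < -1.103) ≈ 0.1351. With α = 0.01, fail to reject H₀.

z = -1.103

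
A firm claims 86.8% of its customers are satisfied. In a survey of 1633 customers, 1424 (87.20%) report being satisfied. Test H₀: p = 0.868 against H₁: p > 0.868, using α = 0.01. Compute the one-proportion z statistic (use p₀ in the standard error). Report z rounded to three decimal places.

z = 0.479

p̂ = 1424/1633 ≈ 0.87201.
SE = √(p₀(1−p₀)/n) = √(0.11458/1633) = 0.00838.
z = (0.87201 − 0.868)/0.00838 = 0.00401/0.00838 = 0.479.
p-value = P(Z > 0.479) ≈ 0.3159, so at α = 0.01 we fail to reject H₀.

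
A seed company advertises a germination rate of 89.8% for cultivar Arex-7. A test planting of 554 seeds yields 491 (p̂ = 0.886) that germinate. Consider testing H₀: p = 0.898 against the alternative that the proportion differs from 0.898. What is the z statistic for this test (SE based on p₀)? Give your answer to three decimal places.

z = -0.911

p̂ = 491/554 = 0.88628.
SE = √(p₀(1−p₀)/n) = √(0.091596/554) = 0.01286.
z = (0.88628 − 0.898)/0.01286 = -0.01172/0.01286 = -0.911.
Two-sided p-value ≈ 2·Φ(−0.911) = 0.3621.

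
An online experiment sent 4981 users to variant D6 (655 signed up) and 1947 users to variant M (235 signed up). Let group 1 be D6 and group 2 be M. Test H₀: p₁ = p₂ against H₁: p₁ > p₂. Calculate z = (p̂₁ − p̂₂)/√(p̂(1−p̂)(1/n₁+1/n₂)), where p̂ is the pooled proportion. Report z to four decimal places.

z = 1.2077

p̂₁ = 655/4981 ≈ 0.1314997, p̂₂ = 235/1947 ≈ 0.1206985.
Pooled p̂ = (655+235)/(4981+1947) = 890/6928 = 0.1284642.
SE = √(p̂(1−p̂)(1/n₁+1/n₂)) = √(0.1284642·0.8715358·0.000714374) = √(7.99821e-05) = 0.0089433.
z = (0.1314997 − 0.1206985)/0.0089433 = 0.0108012/0.0089433 = 1.2077.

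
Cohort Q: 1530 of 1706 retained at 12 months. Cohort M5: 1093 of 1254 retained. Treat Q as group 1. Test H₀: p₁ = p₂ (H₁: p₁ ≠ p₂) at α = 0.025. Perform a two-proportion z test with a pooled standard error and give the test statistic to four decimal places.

z = 2.1349

p̂₁ = 1530/1706 = 0.896835, p̂₂ = 1093/1254 = 0.871611.
Pooled p̂ = (1530+1093)/(1706+1254) = 2623/2960 = 0.886149.
SE = √(p̂(1−p̂)(1/n₁+1/n₂)) = √(0.886149·0.113851·0.00138361) = √(0.000139592) = 0.011815.
z = (0.896835 − 0.871611)/0.011815 = 0.025224/0.011815 = 2.1349.
p-value = 2·P(Z > 2.135) ≈ 0.0328. With α = 0.025, fail to reject H₀.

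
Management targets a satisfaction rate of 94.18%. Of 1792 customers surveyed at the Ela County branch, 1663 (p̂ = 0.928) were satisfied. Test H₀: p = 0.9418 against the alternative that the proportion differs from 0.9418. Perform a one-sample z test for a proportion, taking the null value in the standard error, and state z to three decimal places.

p̂ = 1663/1792 ≈ 0.928013.
Under H₀, SE = √(0.9418·0.0582/1792) = √(3.05875e-05) = 0.005531.
z = (0.928013 − 0.9418)/0.005531 = -0.013787/0.005531 = -2.493.

z = -2.493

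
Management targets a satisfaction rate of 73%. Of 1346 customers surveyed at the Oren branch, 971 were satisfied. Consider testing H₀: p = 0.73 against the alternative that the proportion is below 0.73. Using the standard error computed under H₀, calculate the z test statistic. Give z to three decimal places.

p̂ = 971/1346 = 0.72140.
Under H₀, SE = √(0.73·0.27/1346) = √(0.000146434) = 0.01210.
z = (0.72140 − 0.73)/0.01210 = -0.00860/0.01210 = -0.711.
p-value = P(Z < -0.711) ≈ 0.2386.

z = -0.711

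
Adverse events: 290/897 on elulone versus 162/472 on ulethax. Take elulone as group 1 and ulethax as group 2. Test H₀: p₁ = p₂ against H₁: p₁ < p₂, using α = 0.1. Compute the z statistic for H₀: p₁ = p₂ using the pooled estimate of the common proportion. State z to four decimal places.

z = -0.7449

p̂₁ = 290/897 ≈ 0.323300, p̂₂ = 162/472 ≈ 0.343220.
Pooled p̂ = (290+162)/(897+472) = 452/1369 = 0.330168.
SE = √(0.221157 × 0.00323347) = 0.026741.
z = (0.323300 − 0.343220)/0.026741 = -0.019920/0.026741 = -0.7449.
p-value = P(Z < -0.745) ≈ 0.2282; since p > α = 0.1, fail to reject H₀.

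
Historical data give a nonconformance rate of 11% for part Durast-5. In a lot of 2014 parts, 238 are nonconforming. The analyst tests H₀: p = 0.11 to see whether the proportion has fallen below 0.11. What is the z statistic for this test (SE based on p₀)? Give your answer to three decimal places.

p̂ = 238/2014 = 0.11817.
Standard error under H₀: √(0.11×0.89/2014) = 0.00697.
z = (0.11817 − 0.11)/0.00697 = 0.00817/0.00697 = 1.172.
p-value = P(Z < 1.172) ≈ 0.8794.

z = 1.172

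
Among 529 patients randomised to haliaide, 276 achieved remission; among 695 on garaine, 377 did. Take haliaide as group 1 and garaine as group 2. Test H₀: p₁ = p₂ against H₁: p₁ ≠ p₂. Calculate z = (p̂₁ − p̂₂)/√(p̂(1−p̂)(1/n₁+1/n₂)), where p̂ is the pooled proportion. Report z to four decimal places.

z = -0.7194

p̂₁ = 276/529 = 0.521739, p̂₂ = 377/695 = 0.542446.
Pooled p̂ = (276+377)/(529+695) = 653/1224 = 0.533497.
SE = √(0.248878 × 0.00332921) = 0.028785.
z = (0.521739 − 0.542446)/0.028785 = -0.020707/0.028785 = -0.7194.
Two-sided p-value ≈ 2·Φ(−0.719) = 0.4719.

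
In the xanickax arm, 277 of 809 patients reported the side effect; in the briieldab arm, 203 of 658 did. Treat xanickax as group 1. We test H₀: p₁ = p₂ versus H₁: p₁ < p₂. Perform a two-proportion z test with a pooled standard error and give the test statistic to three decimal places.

p̂₁ = 277/809 = 0.34240, p̂₂ = 203/658 = 0.30851.
Pooled p̂ = (277+203)/(809+658) = 480/1467 = 0.32720.
SE = √(0.22014 × 0.00275585) = 0.02463.
z = (0.34240 − 0.30851)/0.02463 = 0.03389/0.02463 = 1.376.
p-value = P(Z < 1.376) ≈ 0.9156.

z = 1.376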